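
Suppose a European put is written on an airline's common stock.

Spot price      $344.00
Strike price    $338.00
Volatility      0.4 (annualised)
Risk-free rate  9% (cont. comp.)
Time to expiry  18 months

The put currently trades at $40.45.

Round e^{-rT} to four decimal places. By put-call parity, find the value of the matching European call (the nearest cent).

exp(−rT) = exp(−0.09·1.5) = 0.8737
Put-call parity: C − P = S − K·e^(−rT) = 344 − 338·0.8737 = 344 − 295.3106 = 48.6894
C = P + (C − P) = 40.45 + (48.6894) = 89.1394

$89.14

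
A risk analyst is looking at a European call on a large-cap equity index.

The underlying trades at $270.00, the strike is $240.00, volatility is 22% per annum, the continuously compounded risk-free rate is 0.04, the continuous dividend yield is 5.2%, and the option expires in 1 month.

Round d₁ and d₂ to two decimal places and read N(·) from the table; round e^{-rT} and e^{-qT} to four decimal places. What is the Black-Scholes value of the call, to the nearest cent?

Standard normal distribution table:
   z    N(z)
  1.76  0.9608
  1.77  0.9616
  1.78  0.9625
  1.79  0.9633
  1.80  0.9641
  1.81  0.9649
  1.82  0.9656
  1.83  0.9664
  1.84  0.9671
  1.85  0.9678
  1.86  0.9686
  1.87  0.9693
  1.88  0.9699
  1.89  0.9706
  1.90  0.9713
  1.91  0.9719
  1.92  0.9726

$29.77

T = 0.08333;  σ√T = 0.0635
d₁ = [ln(270/240) + (0.04 − 0.052 + 0.22²/2)·0.08333] / 0.0635 = [0.1178 + 0.0010] / 0.0635 = 1.8706 ≈ 1.87
d₂ = d₁ − σ√T = 1.8706 − 0.0635 = 1.8071 ≈ 1.81
exp(−qT) = exp(−0.052·0.08333) = 0.9957;  exp(−rT) = exp(−0.04·0.08333) = 0.9967
C = 270·0.9957·N(1.87) − 240·0.9967·N(1.81) = 270·0.9957·0.9693 − 240·0.9967·0.9649 = 260.5856 − 230.8118 = 29.7738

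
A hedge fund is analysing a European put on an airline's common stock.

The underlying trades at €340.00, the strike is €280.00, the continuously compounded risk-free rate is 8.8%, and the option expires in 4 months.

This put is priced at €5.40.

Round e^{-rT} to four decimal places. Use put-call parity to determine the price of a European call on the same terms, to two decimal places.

e^(−rT) = e^(−0.088·0.3333) = 0.9711
Put-call parity: C − P = S − K·e^(−rT) = 340 − 280·0.9711 = 340 − 271.9080 = 68.0920
C = P + (C − P) = 5.40 + (68.0920) = 73.4920

€73.49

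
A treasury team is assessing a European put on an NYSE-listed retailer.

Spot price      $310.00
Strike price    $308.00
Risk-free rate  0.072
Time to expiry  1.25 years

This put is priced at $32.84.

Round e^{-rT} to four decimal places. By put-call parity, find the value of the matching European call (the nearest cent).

$61.36

e^(−rT) = e^(−0.072·1.25) = 0.9139
Put-call parity: C − P = S − K·e^(−rT) = 310 − 308·0.9139 = 310 − 281.4812 = 28.5188
C = P + (C − P) = 32.84 + (28.5188) = 61.3588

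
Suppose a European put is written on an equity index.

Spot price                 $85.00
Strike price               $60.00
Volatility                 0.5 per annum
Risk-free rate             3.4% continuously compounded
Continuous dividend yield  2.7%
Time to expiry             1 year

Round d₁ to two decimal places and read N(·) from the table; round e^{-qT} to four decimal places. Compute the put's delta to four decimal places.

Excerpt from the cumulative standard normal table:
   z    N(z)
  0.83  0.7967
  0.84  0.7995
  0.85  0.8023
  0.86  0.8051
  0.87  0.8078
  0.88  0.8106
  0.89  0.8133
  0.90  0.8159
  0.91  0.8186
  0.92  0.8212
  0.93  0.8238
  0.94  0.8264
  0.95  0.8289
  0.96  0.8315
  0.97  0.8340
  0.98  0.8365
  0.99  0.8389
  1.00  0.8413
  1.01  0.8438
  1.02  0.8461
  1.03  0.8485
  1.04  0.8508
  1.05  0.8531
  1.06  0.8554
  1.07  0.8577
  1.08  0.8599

-0.1640

T = 1;  σ√T = 0.5000
ln(S/K) + (r − q + σ²/2)T = ln(85/60) + (0.034 − 0.027 + 0.5²/2)·1 = 0.3483 + 0.1320 = 0.4803
d₁ = 0.4803 / 0.5000 = 0.9606 ≈ 0.96
N(d₁) = N(0.96) = 0.8315
Δ_put = exp(−qT)·(N(d₁) − 1) = 0.9734·(0.8315 − 1) = -0.1640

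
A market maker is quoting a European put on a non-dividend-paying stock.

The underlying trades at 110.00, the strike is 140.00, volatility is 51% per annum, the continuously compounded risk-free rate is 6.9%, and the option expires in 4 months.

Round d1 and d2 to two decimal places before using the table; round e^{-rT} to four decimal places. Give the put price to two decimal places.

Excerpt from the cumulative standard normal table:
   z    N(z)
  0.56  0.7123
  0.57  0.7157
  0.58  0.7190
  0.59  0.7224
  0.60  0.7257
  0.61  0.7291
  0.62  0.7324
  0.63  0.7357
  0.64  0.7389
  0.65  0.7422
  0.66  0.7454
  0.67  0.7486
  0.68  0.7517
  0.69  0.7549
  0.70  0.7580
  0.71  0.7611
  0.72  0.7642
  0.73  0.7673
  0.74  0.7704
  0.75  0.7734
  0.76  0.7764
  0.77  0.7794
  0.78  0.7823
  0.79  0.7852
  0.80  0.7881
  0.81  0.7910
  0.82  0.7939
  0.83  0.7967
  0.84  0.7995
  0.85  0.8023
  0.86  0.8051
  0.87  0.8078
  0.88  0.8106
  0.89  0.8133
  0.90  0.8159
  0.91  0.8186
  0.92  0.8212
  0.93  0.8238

31.81

T = 0.3333;  σ√T = 0.2944
d₁ = [ln(110/140) + (0.069 + 0.51²/2)·0.3333] / 0.2944 = [-0.2412 + 0.0663] / 0.2944 = -0.5937 → -0.59
d₂ = d₁ − σ√T = -0.5937 − 0.2944 = -0.8881 → -0.89
e^(−rT) = e^(−0.069·0.3333) = 0.9773
N(−d₂) = N(0.89) = 0.8133;  N(−d₁) = N(0.59) = 0.7224
P = 140·0.9773·0.8133 − 110·0.7224 = 111.2773 − 79.4640 = 31.8133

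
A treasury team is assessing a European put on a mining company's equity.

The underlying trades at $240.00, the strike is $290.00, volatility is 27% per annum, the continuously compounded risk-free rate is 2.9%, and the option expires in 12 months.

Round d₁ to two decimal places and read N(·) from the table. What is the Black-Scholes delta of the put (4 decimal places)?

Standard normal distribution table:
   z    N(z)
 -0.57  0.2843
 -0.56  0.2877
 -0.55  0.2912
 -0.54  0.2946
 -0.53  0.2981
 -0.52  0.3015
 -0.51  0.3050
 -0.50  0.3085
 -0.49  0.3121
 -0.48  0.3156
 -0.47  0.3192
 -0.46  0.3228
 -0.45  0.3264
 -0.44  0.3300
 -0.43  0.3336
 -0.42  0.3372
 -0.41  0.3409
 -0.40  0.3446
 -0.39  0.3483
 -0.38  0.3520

T = 1;  σ√T = 0.2700
d₁ = [ln(240/290) + (0.029 + ½·0.27²)·1] / (σ√T) = (-0.1892 + 0.0655) / 0.2700 = -0.4585 → -0.46
N(d₁) = N(-0.46) = 0.3228
Δ_put = N(d₁) − 1 = 0.3228 − 1 = -0.6772

-0.6772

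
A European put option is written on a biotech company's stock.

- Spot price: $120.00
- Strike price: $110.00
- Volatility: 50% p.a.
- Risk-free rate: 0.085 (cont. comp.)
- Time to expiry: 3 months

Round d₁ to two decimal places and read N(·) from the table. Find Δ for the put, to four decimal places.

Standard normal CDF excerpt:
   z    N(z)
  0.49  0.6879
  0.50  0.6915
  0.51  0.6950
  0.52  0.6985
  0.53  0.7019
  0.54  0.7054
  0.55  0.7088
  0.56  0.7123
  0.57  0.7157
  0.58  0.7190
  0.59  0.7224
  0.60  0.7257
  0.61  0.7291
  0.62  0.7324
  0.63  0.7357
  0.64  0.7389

T = 0.25;  σ√T = 0.2500
ln(S/K) + (r + σ²/2)T = ln(120/110) + (0.085 + 0.5²/2)·0.25 = 0.0870 + 0.0525 = 0.1395
d₁ = 0.1395 / 0.2500 = 0.5580 ⇒ 0.56
N(d₁) = N(0.56) = 0.7123
Δ_put = N(d₁) − 1 = 0.7123 − 1 = -0.2877

-0.2877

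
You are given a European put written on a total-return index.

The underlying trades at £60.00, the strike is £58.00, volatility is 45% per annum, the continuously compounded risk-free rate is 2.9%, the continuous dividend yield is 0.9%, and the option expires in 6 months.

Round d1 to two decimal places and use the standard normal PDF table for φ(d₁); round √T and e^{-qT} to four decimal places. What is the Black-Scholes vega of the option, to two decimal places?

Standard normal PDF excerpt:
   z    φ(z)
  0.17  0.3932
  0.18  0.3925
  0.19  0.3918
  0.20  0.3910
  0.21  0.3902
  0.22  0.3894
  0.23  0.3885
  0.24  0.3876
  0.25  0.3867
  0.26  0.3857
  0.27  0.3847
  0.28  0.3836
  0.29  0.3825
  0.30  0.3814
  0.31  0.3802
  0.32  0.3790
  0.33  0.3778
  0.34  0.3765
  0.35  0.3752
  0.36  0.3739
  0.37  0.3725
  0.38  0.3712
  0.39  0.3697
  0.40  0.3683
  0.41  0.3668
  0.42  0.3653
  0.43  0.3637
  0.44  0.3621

T = 0.5;  σ√T = 0.3182
d₁ = [ln(60/58) + (0.029 − 0.009 + ½·0.45²)·0.5] / (σ√T) = (0.0339 + 0.0606) / 0.3182 = 0.2971 → 0.30
√T = √0.5 = 0.7071
φ(d₁) = φ(0.30) = 0.3814
e^(−qT) = e^(−0.009·0.5) = 0.9955
vega = S·e^(−qT)·φ(d₁)·√T = 60·0.9955·0.3814·0.7071 = 16.1085
(Vega is the same for a European call and put with the same parameters.)

16.11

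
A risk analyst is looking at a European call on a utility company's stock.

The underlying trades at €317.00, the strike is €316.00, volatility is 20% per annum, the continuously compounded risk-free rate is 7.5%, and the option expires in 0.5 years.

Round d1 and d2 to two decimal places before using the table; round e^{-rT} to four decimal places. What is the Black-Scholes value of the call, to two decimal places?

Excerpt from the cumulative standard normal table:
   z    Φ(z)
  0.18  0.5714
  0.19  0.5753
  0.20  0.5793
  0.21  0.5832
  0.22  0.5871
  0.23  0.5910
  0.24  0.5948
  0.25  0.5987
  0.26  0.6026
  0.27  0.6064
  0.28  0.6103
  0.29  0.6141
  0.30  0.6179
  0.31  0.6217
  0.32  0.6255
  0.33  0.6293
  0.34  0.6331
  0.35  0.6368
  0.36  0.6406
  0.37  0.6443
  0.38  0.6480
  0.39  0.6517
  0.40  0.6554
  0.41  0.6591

σ√T = 0.2·√0.5 = 0.1414
d₁ = [ln(317/316) + (0.075 + 0.2²/2)·0.5] / 0.1414 = [0.0032 + 0.0475] / 0.1414 = 0.3582 ⇒ 0.36
d₂ = d₁ − σ√T = 0.3582 − 0.1414 = 0.2168 ⇒ 0.22
e^(−rT) = e^(−0.075·0.5) = 0.9632
N(d₁) = N(0.36) = 0.6406;  N(d₂) = N(0.22) = 0.5871
C = 317·0.6406 − 316·0.9632·0.5871 = 203.0702 − 178.6963 = 24.3739

€24.37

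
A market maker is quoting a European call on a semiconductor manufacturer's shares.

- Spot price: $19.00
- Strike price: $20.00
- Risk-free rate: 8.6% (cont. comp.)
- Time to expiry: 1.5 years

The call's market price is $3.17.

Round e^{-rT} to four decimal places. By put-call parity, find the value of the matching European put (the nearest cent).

exp(−rT) = exp(−0.086·1.5) = 0.8790
Put-call parity: C − P = S − K·e^(−rT) = 19 − 20·0.8790 = 19 − 17.5800 = 1.4200
P = C − (C − P) = 3.17 − (1.4200) = 1.7500

$1.75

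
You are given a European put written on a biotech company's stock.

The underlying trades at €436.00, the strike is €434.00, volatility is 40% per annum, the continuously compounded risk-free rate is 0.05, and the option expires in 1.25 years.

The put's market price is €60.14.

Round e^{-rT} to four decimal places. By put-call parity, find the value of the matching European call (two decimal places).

e^(−rT) = e^(−0.05·1.25) = 0.9394
Put-call parity: C − P = S − K·e^(−rT) = 436 − 434·0.9394 = 436 − 407.6996 = 28.3004
C = P + (C − P) = 60.14 + (28.3004) = 88.4404

€88.44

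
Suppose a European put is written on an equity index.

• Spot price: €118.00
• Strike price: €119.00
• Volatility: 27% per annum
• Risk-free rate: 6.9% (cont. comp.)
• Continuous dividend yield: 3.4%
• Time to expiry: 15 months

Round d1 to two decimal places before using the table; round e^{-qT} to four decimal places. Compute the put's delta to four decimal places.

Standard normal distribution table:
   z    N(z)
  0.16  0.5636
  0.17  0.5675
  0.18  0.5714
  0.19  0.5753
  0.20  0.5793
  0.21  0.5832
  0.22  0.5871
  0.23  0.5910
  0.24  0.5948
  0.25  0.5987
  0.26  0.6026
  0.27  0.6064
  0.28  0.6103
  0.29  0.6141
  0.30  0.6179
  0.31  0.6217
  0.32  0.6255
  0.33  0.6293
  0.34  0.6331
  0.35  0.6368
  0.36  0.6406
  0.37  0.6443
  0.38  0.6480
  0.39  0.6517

-0.3772

σ√T = 0.27 × 1.1180 = 0.3019
d₁ = [ln(118/119) + (0.069 − 0.034 + ½·0.27²)·1.25] / (σ√T) = (-0.0084 + 0.0893) / 0.3019 = 0.2679 ⇒ 0.27
N(d₁) = N(0.27) = 0.6064
Δ_put = exp(−qT)·(N(d₁) − 1) = 0.9584·(0.6064 − 1) = -0.3772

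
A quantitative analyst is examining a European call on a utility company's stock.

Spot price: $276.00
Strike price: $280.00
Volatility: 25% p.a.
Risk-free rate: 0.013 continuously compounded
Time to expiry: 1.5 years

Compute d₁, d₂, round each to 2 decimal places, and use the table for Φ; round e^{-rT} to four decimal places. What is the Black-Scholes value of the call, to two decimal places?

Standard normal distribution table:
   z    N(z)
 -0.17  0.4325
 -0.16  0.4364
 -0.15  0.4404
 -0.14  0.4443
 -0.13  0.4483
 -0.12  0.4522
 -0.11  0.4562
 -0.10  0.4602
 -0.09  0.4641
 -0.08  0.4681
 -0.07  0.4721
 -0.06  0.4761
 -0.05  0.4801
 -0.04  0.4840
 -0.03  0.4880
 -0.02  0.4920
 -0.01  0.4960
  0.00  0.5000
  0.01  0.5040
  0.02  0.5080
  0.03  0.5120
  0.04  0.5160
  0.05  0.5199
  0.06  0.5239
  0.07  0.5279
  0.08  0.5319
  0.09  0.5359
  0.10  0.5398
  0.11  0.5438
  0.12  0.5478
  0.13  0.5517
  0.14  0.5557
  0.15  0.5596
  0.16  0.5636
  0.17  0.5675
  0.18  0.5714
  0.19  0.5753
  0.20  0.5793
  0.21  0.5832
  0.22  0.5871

$34.63

σ√T = 0.25 × 1.2247 = 0.3062
d₁ = [ln(276/280) + (0.013 + 0.25²/2)·1.5] / 0.3062 = [-0.0144 + 0.0664] / 0.3062 = 0.1698 ⇒ 0.17
d₂ = d₁ − σ√T = 0.1698 − 0.3062 = -0.1364 ⇒ -0.14
e^(−rT) = e^(−0.013·1.5) = 0.9807
N(d₁) = N(0.17) = 0.5675;  N(d₂) = N(-0.14) = 0.4443
C = 276·0.5675 − 280·0.9807·0.4443 = 156.6300 − 122.0030 = 34.6270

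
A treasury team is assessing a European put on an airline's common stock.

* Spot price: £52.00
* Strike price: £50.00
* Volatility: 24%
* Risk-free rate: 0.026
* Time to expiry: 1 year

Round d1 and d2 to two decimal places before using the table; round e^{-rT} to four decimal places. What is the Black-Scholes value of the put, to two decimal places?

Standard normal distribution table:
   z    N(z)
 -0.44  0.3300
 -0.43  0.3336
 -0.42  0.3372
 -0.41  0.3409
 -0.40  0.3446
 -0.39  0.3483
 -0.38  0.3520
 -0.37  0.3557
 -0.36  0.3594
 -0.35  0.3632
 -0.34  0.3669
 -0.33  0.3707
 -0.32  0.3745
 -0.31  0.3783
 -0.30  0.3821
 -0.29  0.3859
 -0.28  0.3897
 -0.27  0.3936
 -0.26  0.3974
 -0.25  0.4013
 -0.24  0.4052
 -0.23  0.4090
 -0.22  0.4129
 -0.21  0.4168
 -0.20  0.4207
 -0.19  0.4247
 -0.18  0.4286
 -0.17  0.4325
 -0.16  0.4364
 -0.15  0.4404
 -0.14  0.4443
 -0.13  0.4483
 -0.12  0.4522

£3.34

T = 1;  σ√T = 0.2400
ln(S/K) + (r + σ²/2)T = ln(52/50) + (0.026 + 0.24²/2)·1 = 0.0392 + 0.0548 = 0.0940
d₁ = 0.0940 / 0.2400 = 0.3918 → 0.39
d₂ = d₁ − σ√T = 0.3918 − 0.2400 = 0.1518 → 0.15
e^(−rT) = e^(−0.026·1) = 0.9743
N(−d₂) = N(-0.15) = 0.4404;  N(−d₁) = N(-0.39) = 0.3483
P = 50·0.9743·0.4404 − 52·0.3483 = 21.4541 − 18.1116 = 3.3425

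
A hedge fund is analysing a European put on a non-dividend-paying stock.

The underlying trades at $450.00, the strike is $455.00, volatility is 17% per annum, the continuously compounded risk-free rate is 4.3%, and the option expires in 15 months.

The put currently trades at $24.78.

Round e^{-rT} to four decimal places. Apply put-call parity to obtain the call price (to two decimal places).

$43.58

exp(−rT) = exp(−0.043·1.25) = 0.9477
Put-call parity: C − P = S − K·e^(−rT) = 450 − 455·0.9477 = 450 − 431.2035 = 18.7965
C = P + (C − P) = 24.78 + (18.7965) = 43.5765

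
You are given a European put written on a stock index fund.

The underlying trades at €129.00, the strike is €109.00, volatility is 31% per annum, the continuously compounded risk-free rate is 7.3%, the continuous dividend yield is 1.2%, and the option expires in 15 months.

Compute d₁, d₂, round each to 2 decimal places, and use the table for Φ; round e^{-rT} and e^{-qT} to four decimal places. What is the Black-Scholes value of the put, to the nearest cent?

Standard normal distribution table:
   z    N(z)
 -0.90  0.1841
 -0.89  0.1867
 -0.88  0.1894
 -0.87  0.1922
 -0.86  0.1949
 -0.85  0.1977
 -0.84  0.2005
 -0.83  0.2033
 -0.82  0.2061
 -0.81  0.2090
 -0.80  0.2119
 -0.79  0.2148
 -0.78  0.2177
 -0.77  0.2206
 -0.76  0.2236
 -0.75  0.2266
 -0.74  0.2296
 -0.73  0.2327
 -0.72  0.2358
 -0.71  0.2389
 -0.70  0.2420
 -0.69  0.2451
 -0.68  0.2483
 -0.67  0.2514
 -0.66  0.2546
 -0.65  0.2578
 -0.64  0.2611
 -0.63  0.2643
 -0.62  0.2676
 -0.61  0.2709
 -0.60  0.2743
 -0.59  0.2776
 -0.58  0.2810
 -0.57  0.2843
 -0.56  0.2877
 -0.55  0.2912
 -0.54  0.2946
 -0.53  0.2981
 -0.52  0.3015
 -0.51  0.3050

€5.59

T = 1.25;  σ√T = 0.3466
d₁ = [ln(129/109) + (0.073 − 0.012 + ½·0.31²)·1.25] / (σ√T) = (0.1685 + 0.1363) / 0.3466 = 0.8794 which rounds to 0.88
d₂ = 0.8794 − 0.3466 = 0.5328 which rounds to 0.53
e^(−qT) = e^(−0.012·1.25) = 0.9851;  e^(−rT) = e^(−0.073·1.25) = 0.9128
P = 109·0.9128·N(-0.53) − 129·0.9851·N(-0.88) = 109·0.9128·0.2981 − 129·0.9851·0.1894 = 29.6595 − 24.0686 = 5.5910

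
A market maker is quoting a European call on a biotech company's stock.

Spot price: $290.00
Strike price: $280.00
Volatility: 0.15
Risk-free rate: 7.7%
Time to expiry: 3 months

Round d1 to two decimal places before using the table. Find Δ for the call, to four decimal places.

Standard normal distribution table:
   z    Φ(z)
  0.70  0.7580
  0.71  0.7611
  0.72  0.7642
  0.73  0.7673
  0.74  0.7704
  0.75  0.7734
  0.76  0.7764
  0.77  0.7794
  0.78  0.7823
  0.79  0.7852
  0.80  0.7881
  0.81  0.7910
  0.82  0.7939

T = 0.25;  σ√T = 0.0750
d₁ = [ln(290/280) + (0.077 + ½·0.15²)·0.25] / (σ√T) = (0.0351 + 0.0221) / 0.0750 = 0.7621 which rounds to 0.76
N(d₁) = N(0.76) = 0.7764
Δ_call = N(d₁) = 0.7764

0.7764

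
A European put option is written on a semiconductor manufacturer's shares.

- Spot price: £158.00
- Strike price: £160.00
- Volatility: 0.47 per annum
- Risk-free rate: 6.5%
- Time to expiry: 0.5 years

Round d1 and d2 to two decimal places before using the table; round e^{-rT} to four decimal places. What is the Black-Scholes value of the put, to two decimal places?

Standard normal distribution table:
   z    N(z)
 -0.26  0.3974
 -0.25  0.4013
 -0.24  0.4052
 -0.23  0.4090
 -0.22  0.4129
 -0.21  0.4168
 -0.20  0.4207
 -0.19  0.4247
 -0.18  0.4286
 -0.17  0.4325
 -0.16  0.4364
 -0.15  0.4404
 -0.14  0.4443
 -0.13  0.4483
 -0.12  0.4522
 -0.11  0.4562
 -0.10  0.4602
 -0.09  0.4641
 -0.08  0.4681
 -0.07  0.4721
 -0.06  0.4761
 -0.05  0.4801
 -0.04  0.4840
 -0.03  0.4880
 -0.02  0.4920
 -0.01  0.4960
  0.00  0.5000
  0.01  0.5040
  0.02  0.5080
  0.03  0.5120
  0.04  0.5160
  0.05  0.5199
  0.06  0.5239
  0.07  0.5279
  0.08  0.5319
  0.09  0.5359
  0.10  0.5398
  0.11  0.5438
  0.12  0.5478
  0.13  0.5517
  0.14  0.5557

£19.60

σ√T = 0.47 × 0.7071 = 0.3323
ln(S/K) + (r + σ²/2)T = ln(158/160) + (0.065 + 0.47²/2)·0.5 = -0.0126 + 0.0877 = 0.0751
d₁ = 0.0751 / 0.3323 = 0.2261 which rounds to 0.23
d₂ = d₁ − σ√T = 0.2261 − 0.3323 = -0.1062 which rounds to -0.11
exp(−rT) = exp(−0.065·0.5) = 0.9680
P = 160·0.9680·N(0.11) − 158·N(-0.23) = 160·0.9680·0.5438 − 158·0.4090 = 84.2237 − 64.6220 = 19.6017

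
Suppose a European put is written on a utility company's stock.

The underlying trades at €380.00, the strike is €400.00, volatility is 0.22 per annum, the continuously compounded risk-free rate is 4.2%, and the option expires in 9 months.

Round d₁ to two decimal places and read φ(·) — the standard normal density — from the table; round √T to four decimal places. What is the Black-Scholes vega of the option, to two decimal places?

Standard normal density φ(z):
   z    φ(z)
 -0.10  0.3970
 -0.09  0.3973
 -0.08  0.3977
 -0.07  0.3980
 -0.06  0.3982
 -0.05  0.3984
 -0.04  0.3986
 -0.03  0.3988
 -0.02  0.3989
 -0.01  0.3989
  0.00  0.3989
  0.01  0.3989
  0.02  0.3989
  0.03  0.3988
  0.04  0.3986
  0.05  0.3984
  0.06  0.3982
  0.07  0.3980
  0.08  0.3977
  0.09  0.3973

σ√T = 0.22 × 0.8660 = 0.1905
d₁ = [ln(380/400) + (0.042 + 0.22²/2)·0.75] / 0.1905 = [-0.0513 + 0.0497] / 0.1905 = -0.0086 which rounds to -0.01
√T = √0.75 = 0.8660
φ(d₁) = φ(-0.01) = 0.3989
vega = S·φ(d₁)·√T = 380·0.3989·0.8660 = 131.2700

131.27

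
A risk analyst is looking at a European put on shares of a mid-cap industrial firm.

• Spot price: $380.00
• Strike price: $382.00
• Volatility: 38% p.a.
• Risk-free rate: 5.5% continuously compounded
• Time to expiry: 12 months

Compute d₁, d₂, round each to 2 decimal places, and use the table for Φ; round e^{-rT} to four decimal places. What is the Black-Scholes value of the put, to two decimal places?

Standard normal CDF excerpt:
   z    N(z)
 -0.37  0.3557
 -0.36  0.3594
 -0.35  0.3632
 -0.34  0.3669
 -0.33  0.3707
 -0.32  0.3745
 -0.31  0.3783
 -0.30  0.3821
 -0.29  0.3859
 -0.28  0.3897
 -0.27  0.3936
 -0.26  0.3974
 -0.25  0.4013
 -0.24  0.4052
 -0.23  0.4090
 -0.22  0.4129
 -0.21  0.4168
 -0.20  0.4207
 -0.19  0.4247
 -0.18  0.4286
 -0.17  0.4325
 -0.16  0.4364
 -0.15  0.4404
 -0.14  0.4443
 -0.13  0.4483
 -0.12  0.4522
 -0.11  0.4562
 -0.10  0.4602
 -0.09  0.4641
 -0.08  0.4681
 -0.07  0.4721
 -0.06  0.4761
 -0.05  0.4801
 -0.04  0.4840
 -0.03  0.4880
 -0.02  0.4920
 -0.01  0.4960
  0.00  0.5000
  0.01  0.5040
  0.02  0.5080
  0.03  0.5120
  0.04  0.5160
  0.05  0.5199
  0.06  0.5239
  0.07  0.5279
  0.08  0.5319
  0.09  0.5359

$47.11

σ√T = 0.38·√1 = 0.3800
d₁ = [ln(380/382) + (0.055 + 0.38²/2)·1] / 0.3800 = [-0.0052 + 0.1272] / 0.3800 = 0.3209 which rounds to 0.32
d₂ = d₁ − σ√T = 0.3209 − 0.3800 = -0.0591 which rounds to -0.06
exp(−rT) = exp(−0.055·1) = 0.9465
N(−d₂) = N(0.06) = 0.5239;  N(−d₁) = N(-0.32) = 0.3745
P = 382·0.9465·0.5239 − 380·0.3745 = 189.4229 − 142.3100 = 47.1129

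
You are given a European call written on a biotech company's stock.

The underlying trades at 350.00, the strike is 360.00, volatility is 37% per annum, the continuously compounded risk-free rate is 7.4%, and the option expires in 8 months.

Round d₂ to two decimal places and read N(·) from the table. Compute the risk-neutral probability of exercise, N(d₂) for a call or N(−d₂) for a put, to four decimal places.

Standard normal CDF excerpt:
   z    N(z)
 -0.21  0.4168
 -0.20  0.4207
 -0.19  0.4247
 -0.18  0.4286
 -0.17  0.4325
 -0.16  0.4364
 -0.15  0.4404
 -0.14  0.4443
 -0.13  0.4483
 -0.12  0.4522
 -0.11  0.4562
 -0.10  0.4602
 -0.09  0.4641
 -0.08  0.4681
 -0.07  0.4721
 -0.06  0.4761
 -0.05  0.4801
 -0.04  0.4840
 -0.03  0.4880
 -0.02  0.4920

σ√T = 0.37 × 0.8165 = 0.3021
ln(S/K) + (r + σ²/2)T = ln(350/360) + (0.074 + 0.37²/2)·0.6667 = -0.0282 + 0.0950 = 0.0668
d₁ = 0.0668 / 0.3021 = 0.2211 → 0.22
d₂ = d₁ − σ√T = 0.2211 − 0.3021 = -0.0810 → -0.08
Pr(exercise) under Q = N(d₂) = 0.4681

0.4681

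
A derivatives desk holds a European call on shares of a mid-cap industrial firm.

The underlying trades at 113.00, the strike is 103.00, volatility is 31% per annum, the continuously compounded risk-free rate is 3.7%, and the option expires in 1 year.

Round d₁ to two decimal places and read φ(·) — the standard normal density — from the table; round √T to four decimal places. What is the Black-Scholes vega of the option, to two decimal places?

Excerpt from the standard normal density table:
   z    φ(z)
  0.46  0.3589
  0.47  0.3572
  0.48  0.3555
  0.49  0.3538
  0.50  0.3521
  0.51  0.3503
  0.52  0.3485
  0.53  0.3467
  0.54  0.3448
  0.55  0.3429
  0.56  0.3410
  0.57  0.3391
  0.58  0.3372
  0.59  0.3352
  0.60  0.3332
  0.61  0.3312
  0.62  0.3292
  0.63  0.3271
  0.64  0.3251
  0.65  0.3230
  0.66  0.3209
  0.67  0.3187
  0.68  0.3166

σ√T = 0.31 × 1.0000 = 0.3100
d₁ = [ln(113/103) + (0.037 + ½·0.31²)·1] / (σ√T) = (0.0927 + 0.0851) / 0.3100 = 0.5733 → 0.57
√T = √1 = 1.0000
φ(d₁) = φ(0.57) = 0.3391
vega = S·φ(d₁)·√T = 113·0.3391·1.0000 = 38.3183

38.32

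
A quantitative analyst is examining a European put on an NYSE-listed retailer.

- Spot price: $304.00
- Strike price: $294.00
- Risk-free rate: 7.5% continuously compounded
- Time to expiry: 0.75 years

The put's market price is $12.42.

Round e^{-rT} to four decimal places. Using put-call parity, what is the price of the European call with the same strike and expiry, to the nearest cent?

$38.50

e^(−rT) = e^(−0.075·0.75) = 0.9453
Put-call parity: C − P = S − K·e^(−rT) = 304 − 294·0.9453 = 304 − 277.9182 = 26.0818
C = P + (C − P) = 12.42 + (26.0818) = 38.5018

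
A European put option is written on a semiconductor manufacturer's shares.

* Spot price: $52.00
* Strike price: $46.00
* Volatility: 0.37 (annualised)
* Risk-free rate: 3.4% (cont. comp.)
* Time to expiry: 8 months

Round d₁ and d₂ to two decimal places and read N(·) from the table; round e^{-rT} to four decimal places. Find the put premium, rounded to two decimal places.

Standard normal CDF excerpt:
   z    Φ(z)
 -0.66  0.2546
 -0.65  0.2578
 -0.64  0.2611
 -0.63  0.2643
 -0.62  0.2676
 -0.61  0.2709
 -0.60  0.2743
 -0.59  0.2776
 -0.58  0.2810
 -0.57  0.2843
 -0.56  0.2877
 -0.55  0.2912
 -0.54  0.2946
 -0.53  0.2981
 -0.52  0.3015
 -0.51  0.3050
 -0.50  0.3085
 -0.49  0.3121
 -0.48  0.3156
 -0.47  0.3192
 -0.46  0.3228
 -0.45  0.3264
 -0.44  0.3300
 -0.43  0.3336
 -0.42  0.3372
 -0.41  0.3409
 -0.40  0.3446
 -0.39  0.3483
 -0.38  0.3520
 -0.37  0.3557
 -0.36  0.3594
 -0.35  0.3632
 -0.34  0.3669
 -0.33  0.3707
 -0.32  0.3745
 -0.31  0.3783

σ√T = 0.37 × 0.8165 = 0.3021
d₁ = [ln(52/46) + (0.034 + 0.37²/2)·0.6667] / 0.3021 = [0.1226 + 0.0683] / 0.3021 = 0.6319 which rounds to 0.63
d₂ = d₁ − σ√T = 0.6319 − 0.3021 = 0.3298 which rounds to 0.33
exp(−rT) = exp(−0.034·0.6667) = 0.9776
N(−d₂) = N(-0.33) = 0.3707;  N(−d₁) = N(-0.63) = 0.2643
P = 46·0.9776·0.3707 − 52·0.2643 = 16.6702 − 13.7436 = 2.9266

$2.93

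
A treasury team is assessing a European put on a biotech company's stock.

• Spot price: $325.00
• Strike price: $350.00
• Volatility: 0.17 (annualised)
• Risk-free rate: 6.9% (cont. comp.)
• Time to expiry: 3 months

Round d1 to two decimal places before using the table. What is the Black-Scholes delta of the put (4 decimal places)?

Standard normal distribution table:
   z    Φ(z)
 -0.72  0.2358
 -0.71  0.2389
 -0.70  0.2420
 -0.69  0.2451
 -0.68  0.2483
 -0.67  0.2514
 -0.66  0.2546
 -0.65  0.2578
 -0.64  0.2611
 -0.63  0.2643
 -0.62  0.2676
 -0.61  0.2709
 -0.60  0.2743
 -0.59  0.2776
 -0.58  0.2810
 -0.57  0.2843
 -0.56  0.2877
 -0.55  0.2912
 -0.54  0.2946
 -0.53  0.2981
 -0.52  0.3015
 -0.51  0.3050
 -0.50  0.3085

-0.7357

T = 0.25;  σ√T = 0.0850
d₁ = [ln(325/350) + (0.069 + 0.17²/2)·0.25] / 0.0850 = [-0.0741 + 0.0209] / 0.0850 = -0.6264 ⇒ -0.63
N(d₁) = N(-0.63) = 0.2643
Δ_put = N(d₁) − 1 = 0.2643 − 1 = -0.7357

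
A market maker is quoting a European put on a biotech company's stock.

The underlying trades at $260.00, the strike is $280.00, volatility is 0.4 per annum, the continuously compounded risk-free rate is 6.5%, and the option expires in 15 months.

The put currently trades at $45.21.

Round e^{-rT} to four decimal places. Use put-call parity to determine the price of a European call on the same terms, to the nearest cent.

$47.05

e^(−rT) = e^(−0.065·1.25) = 0.9220
Put-call parity: C − P = S − K·e^(−rT) = 260 − 280·0.9220 = 260 − 258.1600 = 1.8400
C = P + (C − P) = 45.21 + (1.8400) = 47.0500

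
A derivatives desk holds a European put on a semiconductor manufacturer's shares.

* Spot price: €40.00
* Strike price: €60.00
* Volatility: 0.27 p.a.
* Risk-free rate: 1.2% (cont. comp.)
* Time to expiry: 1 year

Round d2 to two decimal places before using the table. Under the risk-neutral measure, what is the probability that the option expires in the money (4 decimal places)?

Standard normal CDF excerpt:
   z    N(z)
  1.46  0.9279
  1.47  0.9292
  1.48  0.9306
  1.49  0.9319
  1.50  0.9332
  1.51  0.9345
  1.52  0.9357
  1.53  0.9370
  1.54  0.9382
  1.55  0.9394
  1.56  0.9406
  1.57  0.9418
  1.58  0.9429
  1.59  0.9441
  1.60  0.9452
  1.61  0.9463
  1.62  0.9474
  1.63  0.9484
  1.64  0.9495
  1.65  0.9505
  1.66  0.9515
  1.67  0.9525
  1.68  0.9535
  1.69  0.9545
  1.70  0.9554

σ√T = 0.27 × 1.0000 = 0.2700
ln(S/K) + (r + σ²/2)T = ln(40/60) + (0.012 + 0.27²/2)·1 = -0.4055 + 0.0485 = -0.3570
d₁ = -0.3570 / 0.2700 = -1.3223 ⇒ -1.32
d₂ = d₁ − σ√T = -1.3223 − 0.2700 = -1.5923 ⇒ -1.59
Risk-neutral Pr[S_T < K] = N(−d₂) = N(1.59) = 0.9441

0.9441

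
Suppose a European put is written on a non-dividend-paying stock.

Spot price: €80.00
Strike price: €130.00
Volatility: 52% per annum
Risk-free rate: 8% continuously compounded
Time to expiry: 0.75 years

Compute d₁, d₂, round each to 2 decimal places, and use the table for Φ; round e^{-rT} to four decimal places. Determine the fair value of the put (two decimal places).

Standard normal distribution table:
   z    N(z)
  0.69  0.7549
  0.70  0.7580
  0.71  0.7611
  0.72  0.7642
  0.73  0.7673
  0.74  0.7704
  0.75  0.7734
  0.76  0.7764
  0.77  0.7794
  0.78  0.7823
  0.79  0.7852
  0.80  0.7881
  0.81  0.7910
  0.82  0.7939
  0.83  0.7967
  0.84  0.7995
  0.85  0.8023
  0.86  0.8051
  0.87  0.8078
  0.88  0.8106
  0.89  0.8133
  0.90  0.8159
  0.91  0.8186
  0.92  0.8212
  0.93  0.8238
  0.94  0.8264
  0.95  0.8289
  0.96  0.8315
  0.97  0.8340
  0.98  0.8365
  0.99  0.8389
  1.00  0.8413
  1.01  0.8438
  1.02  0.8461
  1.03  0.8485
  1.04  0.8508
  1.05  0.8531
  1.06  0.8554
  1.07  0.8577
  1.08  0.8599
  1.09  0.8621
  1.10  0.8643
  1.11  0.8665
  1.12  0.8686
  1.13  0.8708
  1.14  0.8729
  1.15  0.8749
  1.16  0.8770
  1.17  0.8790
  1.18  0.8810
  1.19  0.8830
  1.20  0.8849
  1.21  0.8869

€46.48

T = 0.75;  σ√T = 0.4503
d₁ = [ln(80/130) + (0.08 + ½·0.52²)·0.75] / (σ√T) = (-0.4855 + 0.1614) / 0.4503 = -0.7197 → -0.72
d₂ = -0.7197 − 0.4503 = -1.1700 → -1.17
e^(−rT) = e^(−0.08·0.75) = 0.9418
P = 130·0.9418·N(1.17) − 80·N(0.72) = 130·0.9418·0.8790 − 80·0.7642 = 107.6195 − 61.1360 = 46.4835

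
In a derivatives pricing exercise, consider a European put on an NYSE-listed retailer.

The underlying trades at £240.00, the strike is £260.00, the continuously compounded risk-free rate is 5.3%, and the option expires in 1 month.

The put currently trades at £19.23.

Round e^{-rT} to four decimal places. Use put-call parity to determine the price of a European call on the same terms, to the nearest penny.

e^(−rT) = e^(−0.053·0.08333) = 0.9956
Put-call parity: C − P = S − K·e^(−rT) = 240 − 260·0.9956 = 240 − 258.8560 = -18.8560
C = P + (C − P) = 19.23 + (-18.8560) = 0.3740

£0.37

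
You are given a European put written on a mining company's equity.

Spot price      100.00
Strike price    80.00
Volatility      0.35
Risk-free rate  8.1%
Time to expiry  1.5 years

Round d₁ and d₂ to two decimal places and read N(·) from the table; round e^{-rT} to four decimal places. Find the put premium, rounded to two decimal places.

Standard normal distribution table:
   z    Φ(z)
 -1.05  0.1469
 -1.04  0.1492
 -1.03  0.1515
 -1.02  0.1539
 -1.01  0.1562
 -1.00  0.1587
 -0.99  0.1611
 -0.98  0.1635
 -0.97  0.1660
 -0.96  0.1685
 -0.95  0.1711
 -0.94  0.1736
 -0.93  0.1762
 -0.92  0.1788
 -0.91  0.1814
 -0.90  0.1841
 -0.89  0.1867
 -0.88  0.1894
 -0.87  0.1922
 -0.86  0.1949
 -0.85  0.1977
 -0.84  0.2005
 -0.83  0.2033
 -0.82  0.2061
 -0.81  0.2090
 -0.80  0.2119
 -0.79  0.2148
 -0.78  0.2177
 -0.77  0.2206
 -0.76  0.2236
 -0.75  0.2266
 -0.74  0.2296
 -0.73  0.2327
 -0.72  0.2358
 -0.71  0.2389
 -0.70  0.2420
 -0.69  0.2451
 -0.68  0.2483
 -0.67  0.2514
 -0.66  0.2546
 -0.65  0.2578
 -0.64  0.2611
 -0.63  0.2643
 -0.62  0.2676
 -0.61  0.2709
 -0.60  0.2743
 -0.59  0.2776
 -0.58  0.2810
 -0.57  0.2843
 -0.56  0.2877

σ√T = 0.35 × 1.2247 = 0.4287
d₁ = [ln(100/80) + (0.081 + 0.35²/2)·1.5] / 0.4287 = [0.2231 + 0.2134] / 0.4287 = 1.0183 ⇒ 1.02
d₂ = d₁ − σ√T = 1.0183 − 0.4287 = 0.5897 ⇒ 0.59
e^(−rT) = e^(−0.081·1.5) = 0.8856
N(−d₂) = N(-0.59) = 0.2776;  N(−d₁) = N(-1.02) = 0.1539
P = 80·0.8856·0.2776 − 100·0.1539 = 19.6674 − 15.3900 = 4.2774

4.28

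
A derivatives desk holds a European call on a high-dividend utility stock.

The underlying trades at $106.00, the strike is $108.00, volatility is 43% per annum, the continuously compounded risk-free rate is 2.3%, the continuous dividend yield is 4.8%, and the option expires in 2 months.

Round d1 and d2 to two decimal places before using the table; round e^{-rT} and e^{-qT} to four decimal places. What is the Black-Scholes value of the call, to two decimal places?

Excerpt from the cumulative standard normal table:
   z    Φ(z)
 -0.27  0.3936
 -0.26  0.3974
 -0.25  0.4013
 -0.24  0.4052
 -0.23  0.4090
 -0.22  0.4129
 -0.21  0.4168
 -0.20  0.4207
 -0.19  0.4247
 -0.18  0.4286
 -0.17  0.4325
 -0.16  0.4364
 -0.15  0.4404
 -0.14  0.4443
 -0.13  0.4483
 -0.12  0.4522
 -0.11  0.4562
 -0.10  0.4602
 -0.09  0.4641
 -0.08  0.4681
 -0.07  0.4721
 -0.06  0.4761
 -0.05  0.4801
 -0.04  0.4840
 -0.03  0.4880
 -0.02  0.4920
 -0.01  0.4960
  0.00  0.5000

T = 0.1667;  σ√T = 0.1755
d₁ = [ln(106/108) + (0.023 − 0.048 + ½·0.43²)·0.1667] / (σ√T) = (-0.0187 + 0.0112) / 0.1755 = -0.0424 which rounds to -0.04
d₂ = -0.0424 − 0.1755 = -0.2180 which rounds to -0.22
e^(−qT) = e^(−0.048·0.1667) = 0.9920;  e^(−rT) = e^(−0.023·0.1667) = 0.9962
N(d₁) = N(-0.04) = 0.4840;  N(d₂) = N(-0.22) = 0.4129
C = 106·0.9920·0.4840 − 108·0.9962·0.4129 = 50.8936 − 44.4237 = 6.4698

$6.47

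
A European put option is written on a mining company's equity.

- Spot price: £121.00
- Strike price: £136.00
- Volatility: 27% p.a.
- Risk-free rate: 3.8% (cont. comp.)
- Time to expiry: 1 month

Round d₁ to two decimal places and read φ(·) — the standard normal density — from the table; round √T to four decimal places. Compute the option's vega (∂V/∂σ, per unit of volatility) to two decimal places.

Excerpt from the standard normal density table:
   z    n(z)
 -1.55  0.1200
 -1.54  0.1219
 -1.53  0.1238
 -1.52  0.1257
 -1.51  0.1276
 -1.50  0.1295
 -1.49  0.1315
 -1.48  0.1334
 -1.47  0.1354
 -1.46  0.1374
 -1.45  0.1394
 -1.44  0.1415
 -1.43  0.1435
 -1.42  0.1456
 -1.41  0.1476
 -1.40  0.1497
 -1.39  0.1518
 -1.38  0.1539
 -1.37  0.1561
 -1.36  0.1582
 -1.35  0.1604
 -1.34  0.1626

σ√T = 0.27·√0.08333 = 0.0779
d₁ = [ln(121/136) + (0.038 + 0.27²/2)·0.08333] / 0.0779 = [-0.1169 + 0.0062] / 0.0779 = -1.4198 which rounds to -1.42
√T = √0.08333 = 0.2887
φ(d₁) = φ(-1.42) = 0.1456
vega = S·φ(d₁)·√T = 121·0.1456·0.2887 = 5.0862

5.09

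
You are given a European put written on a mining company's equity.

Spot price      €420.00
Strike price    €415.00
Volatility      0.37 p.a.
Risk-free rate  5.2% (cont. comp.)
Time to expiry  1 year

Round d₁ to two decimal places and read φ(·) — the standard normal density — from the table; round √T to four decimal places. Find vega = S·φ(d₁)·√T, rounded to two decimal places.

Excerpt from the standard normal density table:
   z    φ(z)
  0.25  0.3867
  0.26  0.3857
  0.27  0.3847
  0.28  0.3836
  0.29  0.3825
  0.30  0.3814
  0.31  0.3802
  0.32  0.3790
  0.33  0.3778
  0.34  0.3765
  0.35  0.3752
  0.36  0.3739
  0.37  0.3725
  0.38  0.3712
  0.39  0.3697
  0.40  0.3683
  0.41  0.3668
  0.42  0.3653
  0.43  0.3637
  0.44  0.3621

157.04

σ√T = 0.37·√1 = 0.3700
d₁ = [ln(420/415) + (0.052 + 0.37²/2)·1] / 0.3700 = [0.0120 + 0.1205] / 0.3700 = 0.3579 which rounds to 0.36
√T = √1 = 1.0000
φ(d₁) = φ(0.36) = 0.3739
vega = S·φ(d₁)·√T = 420·0.3739·1.0000 = 157.0380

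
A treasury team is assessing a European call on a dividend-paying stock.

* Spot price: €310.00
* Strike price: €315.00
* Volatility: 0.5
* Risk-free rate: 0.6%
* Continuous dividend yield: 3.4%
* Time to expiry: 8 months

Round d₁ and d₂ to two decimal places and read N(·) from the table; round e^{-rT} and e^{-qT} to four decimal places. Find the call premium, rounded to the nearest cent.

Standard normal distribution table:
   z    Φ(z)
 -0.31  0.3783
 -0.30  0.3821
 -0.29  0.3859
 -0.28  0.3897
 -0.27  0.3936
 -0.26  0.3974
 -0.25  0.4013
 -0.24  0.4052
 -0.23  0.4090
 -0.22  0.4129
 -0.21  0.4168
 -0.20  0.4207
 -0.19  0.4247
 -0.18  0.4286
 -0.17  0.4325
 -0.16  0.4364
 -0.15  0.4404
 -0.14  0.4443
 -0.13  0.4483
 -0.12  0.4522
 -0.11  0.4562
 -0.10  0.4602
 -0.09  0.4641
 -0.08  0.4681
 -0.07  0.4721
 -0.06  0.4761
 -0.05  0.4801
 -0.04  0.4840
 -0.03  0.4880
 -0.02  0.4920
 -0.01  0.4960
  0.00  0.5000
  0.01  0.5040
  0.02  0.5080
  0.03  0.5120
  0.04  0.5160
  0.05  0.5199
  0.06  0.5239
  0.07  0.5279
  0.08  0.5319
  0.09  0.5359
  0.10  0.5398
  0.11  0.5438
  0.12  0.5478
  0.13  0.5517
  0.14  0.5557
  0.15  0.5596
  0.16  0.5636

σ√T = 0.5 × 0.8165 = 0.4082
ln(S/K) + (r − q + σ²/2)T = ln(310/315) + (0.006 − 0.034 + 0.5²/2)·0.6667 = -0.0160 + 0.0647 = 0.0487
d₁ = 0.0487 / 0.4082 = 0.1192 ⇒ 0.12
d₂ = d₁ − σ√T = 0.1192 − 0.4082 = -0.2890 ⇒ -0.29
e^(−qT) = e^(−0.034·0.6667) = 0.9776;  e^(−rT) = e^(−0.006·0.6667) = 0.9960
N(d₁) = N(0.12) = 0.5478;  N(d₂) = N(-0.29) = 0.3859
C = 310·0.9776·0.5478 − 315·0.9960·0.3859 = 166.0141 − 121.0723 = 44.9418

€44.94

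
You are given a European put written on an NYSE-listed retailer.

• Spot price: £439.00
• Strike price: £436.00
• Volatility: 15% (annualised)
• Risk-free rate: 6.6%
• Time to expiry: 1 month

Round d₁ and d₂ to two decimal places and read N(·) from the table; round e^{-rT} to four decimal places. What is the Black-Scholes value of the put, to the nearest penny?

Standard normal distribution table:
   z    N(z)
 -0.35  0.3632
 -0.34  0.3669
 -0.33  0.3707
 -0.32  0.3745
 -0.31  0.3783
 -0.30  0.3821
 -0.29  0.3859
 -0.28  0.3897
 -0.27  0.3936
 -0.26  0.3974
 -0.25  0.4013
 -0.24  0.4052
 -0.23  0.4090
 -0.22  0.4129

σ√T = 0.15·√0.08333 = 0.0433
ln(S/K) + (r + σ²/2)T = ln(439/436) + (0.066 + 0.15²/2)·0.08333 = 0.0069 + 0.0064 = 0.0133
d₁ = 0.0133 / 0.0433 = 0.3070 ⇒ 0.31
d₂ = d₁ − σ√T = 0.3070 − 0.0433 = 0.2637 ⇒ 0.26
e^(−rT) = e^(−0.066·0.08333) = 0.9945
N(−d₂) = N(-0.26) = 0.3974;  N(−d₁) = N(-0.31) = 0.3783
P = 436·0.9945·0.3974 − 439·0.3783 = 172.3134 − 166.0737 = 6.2397

£6.24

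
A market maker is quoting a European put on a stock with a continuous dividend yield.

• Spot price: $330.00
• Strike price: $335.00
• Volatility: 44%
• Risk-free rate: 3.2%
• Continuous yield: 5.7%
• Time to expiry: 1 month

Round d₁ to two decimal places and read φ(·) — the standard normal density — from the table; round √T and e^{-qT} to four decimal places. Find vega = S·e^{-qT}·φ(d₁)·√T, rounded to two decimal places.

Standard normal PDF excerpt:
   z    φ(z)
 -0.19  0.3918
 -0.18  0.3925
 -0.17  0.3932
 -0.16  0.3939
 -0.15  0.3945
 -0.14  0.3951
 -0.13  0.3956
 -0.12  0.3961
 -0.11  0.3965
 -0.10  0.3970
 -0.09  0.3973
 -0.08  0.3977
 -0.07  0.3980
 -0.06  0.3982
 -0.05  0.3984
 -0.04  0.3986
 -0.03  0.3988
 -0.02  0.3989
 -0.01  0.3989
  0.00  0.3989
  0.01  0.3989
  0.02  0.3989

σ√T = 0.44 × 0.2887 = 0.1270
d₁ = [ln(330/335) + (0.032 − 0.057 + ½·0.44²)·0.08333] / (σ√T) = (-0.0150 + 0.0060) / 0.1270 = -0.0713 which rounds to -0.07
√T = √0.08333 = 0.2887
φ(d₁) = φ(-0.07) = 0.3980
exp(−qT) = exp(−0.057·0.08333) = 0.9953
vega = S·exp(−qT)·φ(d₁)·√T = 330·0.9953·0.3980·0.2887 = 37.7396

37.74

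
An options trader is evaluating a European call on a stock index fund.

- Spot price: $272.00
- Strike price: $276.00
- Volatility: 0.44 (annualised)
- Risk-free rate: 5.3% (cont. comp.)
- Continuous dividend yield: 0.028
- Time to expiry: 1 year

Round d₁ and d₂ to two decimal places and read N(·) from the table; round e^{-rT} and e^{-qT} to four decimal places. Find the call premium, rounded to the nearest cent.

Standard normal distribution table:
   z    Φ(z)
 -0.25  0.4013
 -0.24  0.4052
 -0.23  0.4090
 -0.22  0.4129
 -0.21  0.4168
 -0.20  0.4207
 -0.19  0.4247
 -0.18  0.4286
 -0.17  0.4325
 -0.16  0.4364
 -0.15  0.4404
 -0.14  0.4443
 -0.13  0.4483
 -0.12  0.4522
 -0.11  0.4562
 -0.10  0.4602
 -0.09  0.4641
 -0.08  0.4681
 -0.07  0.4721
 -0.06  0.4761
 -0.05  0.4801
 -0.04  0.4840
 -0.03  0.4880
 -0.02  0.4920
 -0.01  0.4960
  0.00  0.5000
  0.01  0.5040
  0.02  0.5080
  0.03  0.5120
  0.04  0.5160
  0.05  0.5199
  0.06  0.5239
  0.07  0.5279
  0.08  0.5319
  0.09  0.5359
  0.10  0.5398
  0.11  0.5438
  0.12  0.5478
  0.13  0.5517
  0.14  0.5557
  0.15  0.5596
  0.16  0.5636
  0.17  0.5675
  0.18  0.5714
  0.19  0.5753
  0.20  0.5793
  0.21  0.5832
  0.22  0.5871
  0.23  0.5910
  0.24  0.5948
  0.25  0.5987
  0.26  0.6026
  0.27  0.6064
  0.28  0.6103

σ√T = 0.44 × 1.0000 = 0.4400
d₁ = [ln(272/276) + (0.053 − 0.028 + 0.44²/2)·1] / 0.4400 = [-0.0146 + 0.1218] / 0.4400 = 0.2436 ≈ 0.24
d₂ = d₁ − σ√T = 0.2436 − 0.4400 = -0.1964 ≈ -0.20
e^(−qT) = e^(−0.028·1) = 0.9724;  e^(−rT) = e^(−0.053·1) = 0.9484
C = 272·0.9724·N(0.24) − 276·0.9484·N(-0.20) = 272·0.9724·0.5948 − 276·0.9484·0.4207 = 157.3203 − 110.1218 = 47.1986

$47.20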